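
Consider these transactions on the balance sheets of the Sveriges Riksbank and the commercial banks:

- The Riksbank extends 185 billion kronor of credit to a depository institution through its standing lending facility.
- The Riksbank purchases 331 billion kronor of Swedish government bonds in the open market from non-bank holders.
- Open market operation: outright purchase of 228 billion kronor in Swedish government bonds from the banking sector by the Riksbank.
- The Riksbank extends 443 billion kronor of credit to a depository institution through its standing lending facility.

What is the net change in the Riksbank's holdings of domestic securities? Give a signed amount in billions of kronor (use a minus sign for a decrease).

Riksbank balance sheet:
  Assets:      Securities +559B, Loans to banks +628B
  Liabilities: Bank reserves +1187B
So the change in the Riksbank's holdings of domestic securities is +559 billion.

+559 billion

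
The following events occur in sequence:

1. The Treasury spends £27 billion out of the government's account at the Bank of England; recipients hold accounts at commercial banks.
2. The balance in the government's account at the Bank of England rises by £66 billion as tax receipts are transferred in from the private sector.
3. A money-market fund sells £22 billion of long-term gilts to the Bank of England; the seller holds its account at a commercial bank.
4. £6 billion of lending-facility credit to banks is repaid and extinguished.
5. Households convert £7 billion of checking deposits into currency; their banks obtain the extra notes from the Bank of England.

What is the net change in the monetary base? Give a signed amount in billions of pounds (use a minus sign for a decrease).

-£23 billion

Bank of England balance sheet:
  Assets:      Securities +£22B, Loans to banks −£6B
  Liabilities: Bank reserves −£30B, Currency in circulation +£7B, Government deposits +£39B
Commercial banking system:
  Assets:      Reserves at CB −£30B
  Liabilities: Checkable deposits −£24B, Borrowings from CB −£6B
Monetary base = currency + reserves: +£7B + (−£30B) = -£23 billion.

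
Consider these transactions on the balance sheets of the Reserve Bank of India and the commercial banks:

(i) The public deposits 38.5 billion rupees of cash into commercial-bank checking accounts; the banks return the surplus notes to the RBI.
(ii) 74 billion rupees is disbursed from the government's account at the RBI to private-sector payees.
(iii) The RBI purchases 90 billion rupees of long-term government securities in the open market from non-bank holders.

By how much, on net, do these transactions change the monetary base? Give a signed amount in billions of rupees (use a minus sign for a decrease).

RBI balance sheet:
  Assets:      Securities +90B
  Liabilities: Bank reserves +202.5B, Currency in circulation −38.5B, Government deposits −74B
Commercial banking system:
  Assets:      Reserves at CB +202.5B
  Liabilities: Checkable deposits +202.5B
Monetary base = currency + reserves: −38.5B + (+202.5B) = +164 billion.

+164 billion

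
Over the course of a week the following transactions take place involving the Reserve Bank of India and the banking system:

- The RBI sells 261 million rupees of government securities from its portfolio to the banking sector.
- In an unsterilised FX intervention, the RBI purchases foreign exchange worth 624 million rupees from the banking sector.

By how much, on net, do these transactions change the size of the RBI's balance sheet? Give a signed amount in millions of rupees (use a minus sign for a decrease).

OMO sale (to banks) 261 million rupees: an RBI asset is shed → −261M.
FX purchase 624 million rupees: an RBI asset is acquired → +624M.
Net: −261 + 624 = +363 million.

+363 million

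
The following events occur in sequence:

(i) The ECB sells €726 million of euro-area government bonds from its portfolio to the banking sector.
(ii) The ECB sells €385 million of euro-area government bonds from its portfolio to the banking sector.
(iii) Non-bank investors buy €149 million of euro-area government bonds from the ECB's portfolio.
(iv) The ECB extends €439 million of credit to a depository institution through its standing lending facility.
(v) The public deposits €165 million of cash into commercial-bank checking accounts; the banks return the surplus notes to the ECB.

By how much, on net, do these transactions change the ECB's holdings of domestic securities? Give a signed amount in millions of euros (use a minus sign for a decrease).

-€1260 million

OMO sale (to banks) €726 million: securities removed from the ECB's portfolio → −€726M.
OMO sale (to banks) €385 million: securities removed from the ECB's portfolio → −€385M.
Asset sale (to non-banks) €149 million: securities removed from the ECB's portfolio → −€149M.
Discount-window loan €439 million: the ECB's securities portfolio is untouched → 0.
Currency deposit €165 million: the ECB's securities portfolio is untouched → 0.
Net: −726 − 385 − 149 + 0 + 0 = -€1260 million.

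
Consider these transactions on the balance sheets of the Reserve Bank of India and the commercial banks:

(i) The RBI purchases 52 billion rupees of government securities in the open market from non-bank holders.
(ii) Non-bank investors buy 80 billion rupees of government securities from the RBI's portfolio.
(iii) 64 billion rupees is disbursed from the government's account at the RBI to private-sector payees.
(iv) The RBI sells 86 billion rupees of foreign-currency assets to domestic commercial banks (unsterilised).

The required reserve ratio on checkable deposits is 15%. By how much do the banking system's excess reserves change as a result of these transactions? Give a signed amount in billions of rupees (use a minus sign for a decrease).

-55.4 billion

Asset purchase (from non-banks) 52 billion rupees: reserves +52B, deposits +52B.
Asset sale (to non-banks) 80 billion rupees: reserves −80B, deposits −80B.
Government spending 64 billion rupees: reserves +64B, deposits +64B.
FX sale 86 billion rupees: reserves −86B, deposits 0.
Totals: Δreserves = −50B, Δdeposits = +36B.
Δrequired reserves = 15% × +36B = +5.4B.
Δexcess reserves = Δreserves − Δrequired = −50B − (+5.4B) = -55.4 billion.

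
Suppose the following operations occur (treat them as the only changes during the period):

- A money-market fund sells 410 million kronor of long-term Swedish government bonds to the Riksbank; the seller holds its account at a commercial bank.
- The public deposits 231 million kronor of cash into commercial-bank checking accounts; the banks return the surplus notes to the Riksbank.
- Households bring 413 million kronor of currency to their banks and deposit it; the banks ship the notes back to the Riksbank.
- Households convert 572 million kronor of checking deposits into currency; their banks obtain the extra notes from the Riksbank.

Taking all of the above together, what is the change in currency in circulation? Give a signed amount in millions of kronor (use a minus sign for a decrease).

Asset purchase (from non-banks) 410 million kronor: no currency enters or leaves circulation → 0.
Currency deposit 231 million kronor: notes return to the central bank → −231M.
Currency deposit 413 million kronor: notes return to the central bank → −413M.
Currency withdrawal 572 million kronor: notes leave the central bank → +572M.
Net: 0 − 231 − 413 + 572 = -72 million.

-72 million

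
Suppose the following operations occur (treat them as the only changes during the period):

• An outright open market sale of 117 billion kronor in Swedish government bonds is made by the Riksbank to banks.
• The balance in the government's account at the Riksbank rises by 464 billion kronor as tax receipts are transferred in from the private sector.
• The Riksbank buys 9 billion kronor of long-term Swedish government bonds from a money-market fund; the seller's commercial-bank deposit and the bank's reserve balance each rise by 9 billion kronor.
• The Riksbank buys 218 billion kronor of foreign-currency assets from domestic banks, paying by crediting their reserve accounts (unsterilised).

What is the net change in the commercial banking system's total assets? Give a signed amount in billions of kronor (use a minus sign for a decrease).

-455 billion

OMO sale (to banks) 117 billion kronor: just an asset swap on bank balance sheets → 0.
Government account inflow 464 billion kronor: bank balance sheets shrink → −464B.
Asset purchase (from non-banks) 9 billion kronor: bank balance sheets expand → +9B.
FX purchase 218 billion kronor: just an asset swap on bank balance sheets → 0.
Net: 0 − 464 + 9 + 0 = -455 billion.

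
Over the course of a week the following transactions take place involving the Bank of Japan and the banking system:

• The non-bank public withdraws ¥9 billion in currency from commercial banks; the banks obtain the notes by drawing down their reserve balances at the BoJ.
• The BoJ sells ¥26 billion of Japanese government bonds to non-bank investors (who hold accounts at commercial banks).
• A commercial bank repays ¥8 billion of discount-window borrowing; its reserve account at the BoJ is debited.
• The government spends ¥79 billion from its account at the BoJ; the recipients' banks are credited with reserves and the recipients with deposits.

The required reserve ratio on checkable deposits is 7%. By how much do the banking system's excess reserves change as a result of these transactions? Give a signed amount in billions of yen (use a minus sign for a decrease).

+¥32.92 billion

Currency withdrawal ¥9 billion: reserves −¥9B, deposits −¥9B.
Asset sale (to non-banks) ¥26 billion: reserves −¥26B, deposits −¥26B.
Discount-window repayment ¥8 billion: reserves −¥8B, deposits 0.
Government spending ¥79 billion: reserves +¥79B, deposits +¥79B.
Totals: Δreserves = +¥36B, Δdeposits = +¥44B.
Δrequired reserves = 7% × +¥44B = +¥3.08B.
Δexcess reserves = Δreserves − Δrequired = +¥36B − (+¥3.08B) = +¥32.92 billion.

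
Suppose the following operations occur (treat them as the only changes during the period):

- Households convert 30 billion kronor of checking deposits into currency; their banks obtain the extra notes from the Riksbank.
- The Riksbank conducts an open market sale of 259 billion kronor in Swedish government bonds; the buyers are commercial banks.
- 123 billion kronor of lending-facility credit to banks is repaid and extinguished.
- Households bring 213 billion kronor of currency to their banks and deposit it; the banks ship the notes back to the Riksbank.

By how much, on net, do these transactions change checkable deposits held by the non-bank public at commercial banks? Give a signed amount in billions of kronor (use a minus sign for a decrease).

Riksbank balance sheet:
  Assets:      Securities −259B, Loans to banks −123B
  Liabilities: Bank reserves −199B, Currency in circulation −183B
Commercial banking system:
  Assets:      Reserves at CB −199B, Securities +259B
  Liabilities: Checkable deposits +183B, Borrowings from CB −123B
So the change in checkable deposits held by the non-bank public at commercial banks is +183 billion.

+183 billion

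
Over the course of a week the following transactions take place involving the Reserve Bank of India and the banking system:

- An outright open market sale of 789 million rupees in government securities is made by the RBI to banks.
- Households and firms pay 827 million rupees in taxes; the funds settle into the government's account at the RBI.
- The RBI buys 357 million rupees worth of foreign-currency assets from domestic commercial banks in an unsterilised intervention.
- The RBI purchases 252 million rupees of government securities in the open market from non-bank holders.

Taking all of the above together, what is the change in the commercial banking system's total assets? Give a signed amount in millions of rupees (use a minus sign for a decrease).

-575 million

OMO sale (to banks) 789 million rupees: just an asset swap on bank balance sheets → 0.
Government account inflow 827 million rupees: bank balance sheets shrink → −827M.
FX purchase 357 million rupees: just an asset swap on bank balance sheets → 0.
Asset purchase (from non-banks) 252 million rupees: bank balance sheets expand → +252M.
Net: 0 − 827 + 0 + 252 = -575 million.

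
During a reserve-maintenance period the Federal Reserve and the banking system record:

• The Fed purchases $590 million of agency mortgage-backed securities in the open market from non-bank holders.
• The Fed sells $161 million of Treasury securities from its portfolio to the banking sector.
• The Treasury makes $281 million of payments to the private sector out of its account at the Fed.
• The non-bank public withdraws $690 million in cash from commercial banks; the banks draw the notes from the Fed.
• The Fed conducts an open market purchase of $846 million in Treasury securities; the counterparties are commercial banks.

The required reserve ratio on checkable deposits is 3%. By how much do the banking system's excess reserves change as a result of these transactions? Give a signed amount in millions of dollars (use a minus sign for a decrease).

+$860.57 million

Asset purchase (from non-banks) $590 million: reserves +$590M, deposits +$590M.
OMO sale (to banks) $161 million: reserves −$161M, deposits 0.
Government spending $281 million: reserves +$281M, deposits +$281M.
Currency withdrawal $690 million: reserves −$690M, deposits −$690M.
OMO purchase (from banks) $846 million: reserves +$846M, deposits 0.
Totals: Δreserves = +$866M, Δdeposits = +$181M.
Δrequired reserves = 3% × +$181M = +$5.43M.
Δexcess reserves = Δreserves − Δrequired = +$866M − (+$5.43M) = +$860.57 million.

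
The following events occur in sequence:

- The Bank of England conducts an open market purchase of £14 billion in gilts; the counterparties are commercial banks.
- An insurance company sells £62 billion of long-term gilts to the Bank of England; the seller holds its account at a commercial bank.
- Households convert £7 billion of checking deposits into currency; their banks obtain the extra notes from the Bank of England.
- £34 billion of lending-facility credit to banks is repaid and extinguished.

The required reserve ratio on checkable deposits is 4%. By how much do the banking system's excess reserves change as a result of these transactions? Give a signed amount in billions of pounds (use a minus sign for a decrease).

+£32.8 billion

OMO purchase (from banks) £14 billion: reserves +£14B, deposits 0.
Asset purchase (from non-banks) £62 billion: reserves +£62B, deposits +£62B.
Currency withdrawal £7 billion: reserves −£7B, deposits −£7B.
Discount-window repayment £34 billion: reserves −£34B, deposits 0.
Totals: Δreserves = +£35B, Δdeposits = +£55B.
Δrequired reserves = 4% × +£55B = +£2.2B.
Δexcess reserves = Δreserves − Δrequired = +£35B − (+£2.2B) = +£32.8 billion.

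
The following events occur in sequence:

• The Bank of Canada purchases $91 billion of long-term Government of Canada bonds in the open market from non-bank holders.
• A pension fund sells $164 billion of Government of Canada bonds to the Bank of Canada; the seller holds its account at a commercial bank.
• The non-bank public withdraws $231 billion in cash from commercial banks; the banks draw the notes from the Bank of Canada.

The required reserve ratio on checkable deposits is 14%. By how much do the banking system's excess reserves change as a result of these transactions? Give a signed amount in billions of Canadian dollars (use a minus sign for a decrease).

Asset purchase (from non-banks) $91 billion: reserves +$91B, deposits +$91B.
Asset purchase (from non-banks) $164 billion: reserves +$164B, deposits +$164B.
Currency withdrawal $231 billion: reserves −$231B, deposits −$231B.
Totals: Δreserves = +$24B, Δdeposits = +$24B.
Δrequired reserves = 14% × +$24B = +$3.36B.
Δexcess reserves = Δreserves − Δrequired = +$24B − (+$3.36B) = +$20.64 billion.

+$20.64 billion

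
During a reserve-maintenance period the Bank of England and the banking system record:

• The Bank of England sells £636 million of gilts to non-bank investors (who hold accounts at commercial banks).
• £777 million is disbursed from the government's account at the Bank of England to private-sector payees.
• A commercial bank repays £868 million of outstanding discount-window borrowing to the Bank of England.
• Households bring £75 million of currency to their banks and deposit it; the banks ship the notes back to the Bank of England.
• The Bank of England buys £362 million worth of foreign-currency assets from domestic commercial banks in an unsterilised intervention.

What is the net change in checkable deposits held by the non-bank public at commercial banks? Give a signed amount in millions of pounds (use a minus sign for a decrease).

Asset sale (to non-banks) £636 million: non-bank counterparties' bank balances fall → −£636M.
Government spending £777 million: non-bank counterparties' bank balances rise → +£777M.
Discount-window repayment £868 million: the counterparty is a bank, so public deposits are unchanged → 0.
Currency deposit £75 million: non-bank counterparties' bank balances rise → +£75M.
FX purchase £362 million: the counterparty is a bank, so public deposits are unchanged → 0.
Net: −636 + 777 + 0 + 75 + 0 = +£216 million.

+£216 million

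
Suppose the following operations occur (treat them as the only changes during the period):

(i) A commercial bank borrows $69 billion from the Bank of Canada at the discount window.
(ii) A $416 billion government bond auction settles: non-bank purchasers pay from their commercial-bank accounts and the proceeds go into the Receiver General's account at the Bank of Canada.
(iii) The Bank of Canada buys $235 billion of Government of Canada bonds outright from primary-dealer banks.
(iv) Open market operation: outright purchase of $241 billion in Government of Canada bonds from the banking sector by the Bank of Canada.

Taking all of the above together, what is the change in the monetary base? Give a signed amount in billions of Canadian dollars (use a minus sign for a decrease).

Discount-window loan $69 billion: Bank of Canada balance sheet expands → +$69B.
Government account inflow $416 billion: reserves shift to a non-base liability → −$416B.
OMO purchase (from banks) $235 billion: Bank of Canada balance sheet expands → +$235B.
OMO purchase (from banks) $241 billion: Bank of Canada balance sheet expands → +$241B.
Net: 69 − 416 + 235 + 241 = +$129 billion.

+$129 billion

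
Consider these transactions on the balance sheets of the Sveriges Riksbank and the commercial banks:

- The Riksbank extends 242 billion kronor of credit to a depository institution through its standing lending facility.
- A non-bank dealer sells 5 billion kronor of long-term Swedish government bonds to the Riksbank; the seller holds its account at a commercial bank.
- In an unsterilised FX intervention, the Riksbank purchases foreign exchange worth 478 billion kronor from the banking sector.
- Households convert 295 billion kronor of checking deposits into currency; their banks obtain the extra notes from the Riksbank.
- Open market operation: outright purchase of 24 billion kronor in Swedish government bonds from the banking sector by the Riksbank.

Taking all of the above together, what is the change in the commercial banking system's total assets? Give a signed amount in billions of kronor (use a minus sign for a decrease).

Discount-window loan 242 billion kronor: bank balance sheets expand → +242B.
Asset purchase (from non-banks) 5 billion kronor: bank balance sheets expand → +5B.
FX purchase 478 billion kronor: just an asset swap on bank balance sheets → 0.
Currency withdrawal 295 billion kronor: bank balance sheets shrink → −295B.
OMO purchase (from banks) 24 billion kronor: just an asset swap on bank balance sheets → 0.
Net: 242 + 5 + 0 − 295 + 0 = -48 billion.

-48 billion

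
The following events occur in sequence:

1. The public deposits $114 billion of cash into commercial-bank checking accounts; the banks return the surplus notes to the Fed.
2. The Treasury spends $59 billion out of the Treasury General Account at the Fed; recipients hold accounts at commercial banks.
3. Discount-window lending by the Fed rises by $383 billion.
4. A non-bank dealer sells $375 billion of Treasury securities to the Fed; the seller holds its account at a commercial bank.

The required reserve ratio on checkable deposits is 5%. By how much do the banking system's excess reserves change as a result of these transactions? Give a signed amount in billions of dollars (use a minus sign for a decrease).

Currency deposit $114 billion: reserves +$114B, deposits +$114B.
Government spending $59 billion: reserves +$59B, deposits +$59B.
Discount-window loan $383 billion: reserves +$383B, deposits 0.
Asset purchase (from non-banks) $375 billion: reserves +$375B, deposits +$375B.
Totals: Δreserves = +$931B, Δdeposits = +$548B.
Δrequired reserves = 5% × +$548B = +$27.4B.
Δexcess reserves = Δreserves − Δrequired = +$931B − (+$27.4B) = +$903.6 billion.

+$903.6 billion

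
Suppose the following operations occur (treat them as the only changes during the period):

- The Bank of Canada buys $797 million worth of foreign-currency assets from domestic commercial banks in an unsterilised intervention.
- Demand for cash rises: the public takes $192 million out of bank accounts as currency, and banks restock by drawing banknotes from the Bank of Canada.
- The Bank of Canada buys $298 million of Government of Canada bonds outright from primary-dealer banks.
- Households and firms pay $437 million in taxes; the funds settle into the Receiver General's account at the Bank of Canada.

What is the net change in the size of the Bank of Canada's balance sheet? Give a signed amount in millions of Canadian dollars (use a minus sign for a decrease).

+$1095 million

Bank of Canada balance sheet:
  Assets:      Securities +$298M, Foreign assets +$797M
  Liabilities: Bank reserves +$466M, Currency in circulation +$192M, Government deposits +$437M
Change in total Bank of Canada assets = +$1095 million.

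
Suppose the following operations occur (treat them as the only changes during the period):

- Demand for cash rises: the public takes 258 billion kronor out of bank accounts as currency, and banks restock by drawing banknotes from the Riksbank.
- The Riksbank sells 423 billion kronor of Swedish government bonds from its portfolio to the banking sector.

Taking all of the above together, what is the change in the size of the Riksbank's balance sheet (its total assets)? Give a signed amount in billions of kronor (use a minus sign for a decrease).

-423 billion

Riksbank balance sheet:
  Assets:      Securities −423B
  Liabilities: Bank reserves −681B, Currency in circulation +258B
Change in total Riksbank assets = -423 billion.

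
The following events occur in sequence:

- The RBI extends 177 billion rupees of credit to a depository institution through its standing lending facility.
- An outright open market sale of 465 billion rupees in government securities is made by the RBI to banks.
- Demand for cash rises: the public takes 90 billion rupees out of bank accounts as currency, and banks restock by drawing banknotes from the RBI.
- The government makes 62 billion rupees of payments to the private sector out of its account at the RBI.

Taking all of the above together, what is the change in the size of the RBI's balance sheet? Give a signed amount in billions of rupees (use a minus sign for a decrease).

Discount-window loan 177 billion rupees: an RBI asset is acquired → +177B.
OMO sale (to banks) 465 billion rupees: an RBI asset is shed → −465B.
Currency withdrawal 90 billion rupees: only the composition of liabilities changes → 0.
Government spending 62 billion rupees: only the composition of liabilities changes → 0.
Net: 177 − 465 + 0 + 0 = -288 billion.

-288 billion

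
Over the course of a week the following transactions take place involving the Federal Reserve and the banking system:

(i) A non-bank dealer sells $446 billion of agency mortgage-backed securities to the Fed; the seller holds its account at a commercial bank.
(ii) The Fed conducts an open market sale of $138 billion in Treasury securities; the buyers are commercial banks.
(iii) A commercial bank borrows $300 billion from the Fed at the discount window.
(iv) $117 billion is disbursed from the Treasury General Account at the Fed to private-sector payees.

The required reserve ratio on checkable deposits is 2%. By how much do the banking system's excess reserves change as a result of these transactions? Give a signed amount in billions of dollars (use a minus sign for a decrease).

Asset purchase (from non-banks) $446 billion: reserves +$446B, deposits +$446B.
OMO sale (to banks) $138 billion: reserves −$138B, deposits 0.
Discount-window loan $300 billion: reserves +$300B, deposits 0.
Government spending $117 billion: reserves +$117B, deposits +$117B.
Totals: Δreserves = +$725B, Δdeposits = +$563B.
Δrequired reserves = 2% × +$563B = +$11.26B.
Δexcess reserves = Δreserves − Δrequired = +$725B − (+$11.26B) = +$713.74 billion.

+$713.74 billion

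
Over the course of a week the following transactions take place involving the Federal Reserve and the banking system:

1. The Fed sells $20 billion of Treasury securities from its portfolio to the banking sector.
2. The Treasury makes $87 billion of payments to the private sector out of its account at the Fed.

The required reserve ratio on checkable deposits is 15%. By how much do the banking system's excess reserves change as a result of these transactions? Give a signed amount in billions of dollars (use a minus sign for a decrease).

+$53.95 billion

OMO sale (to banks) $20 billion: reserves −$20B, deposits 0.
Government spending $87 billion: reserves +$87B, deposits +$87B.
Totals: Δreserves = +$67B, Δdeposits = +$87B.
Δrequired reserves = 15% × +$87B = +$13.05B.
Δexcess reserves = Δreserves − Δrequired = +$67B − (+$13.05B) = +$53.95 billion.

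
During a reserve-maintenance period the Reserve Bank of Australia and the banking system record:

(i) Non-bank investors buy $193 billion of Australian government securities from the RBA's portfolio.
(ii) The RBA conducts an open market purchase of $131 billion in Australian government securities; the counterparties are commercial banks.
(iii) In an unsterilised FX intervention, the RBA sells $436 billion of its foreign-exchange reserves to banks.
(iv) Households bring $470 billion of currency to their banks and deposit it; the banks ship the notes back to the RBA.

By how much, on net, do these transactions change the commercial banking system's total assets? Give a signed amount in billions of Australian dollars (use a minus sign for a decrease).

+$277 billion

Asset sale (to non-banks) $193 billion: bank balance sheets shrink → −$193B.
OMO purchase (from banks) $131 billion: just an asset swap on bank balance sheets → 0.
FX sale $436 billion: just an asset swap on bank balance sheets → 0.
Currency deposit $470 billion: bank balance sheets expand → +$470B.
Net: −193 + 0 + 0 + 470 = +$277 billion.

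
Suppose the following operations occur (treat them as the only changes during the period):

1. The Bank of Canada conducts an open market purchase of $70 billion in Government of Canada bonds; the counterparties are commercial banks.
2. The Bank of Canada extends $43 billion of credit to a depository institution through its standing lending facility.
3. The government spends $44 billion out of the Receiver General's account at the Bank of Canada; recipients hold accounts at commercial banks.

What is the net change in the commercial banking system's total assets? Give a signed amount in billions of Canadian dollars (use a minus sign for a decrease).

OMO purchase (from banks) $70 billion: just an asset swap on bank balance sheets → 0.
Discount-window loan $43 billion: bank balance sheets expand → +$43B.
Government spending $44 billion: bank balance sheets expand → +$44B.
Net: 0 + 43 + 44 = +$87 billion.

+$87 billion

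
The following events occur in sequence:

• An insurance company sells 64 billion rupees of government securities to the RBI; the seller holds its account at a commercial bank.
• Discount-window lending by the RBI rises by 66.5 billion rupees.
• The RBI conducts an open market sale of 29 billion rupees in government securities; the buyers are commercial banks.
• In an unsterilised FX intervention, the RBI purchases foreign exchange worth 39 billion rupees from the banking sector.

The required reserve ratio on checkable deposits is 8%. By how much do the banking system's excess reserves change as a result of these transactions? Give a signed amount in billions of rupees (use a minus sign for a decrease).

Asset purchase (from non-banks) 64 billion rupees: reserves +64B, deposits +64B.
Discount-window loan 66.5 billion rupees: reserves +66.5B, deposits 0.
OMO sale (to banks) 29 billion rupees: reserves −29B, deposits 0.
FX purchase 39 billion rupees: reserves +39B, deposits 0.
Totals: Δreserves = +140.5B, Δdeposits = +64B.
Δrequired reserves = 8% × +64B = +5.12B.
Δexcess reserves = Δreserves − Δrequired = +140.5B − (+5.12B) = +135.38 billion.

+135.38 billion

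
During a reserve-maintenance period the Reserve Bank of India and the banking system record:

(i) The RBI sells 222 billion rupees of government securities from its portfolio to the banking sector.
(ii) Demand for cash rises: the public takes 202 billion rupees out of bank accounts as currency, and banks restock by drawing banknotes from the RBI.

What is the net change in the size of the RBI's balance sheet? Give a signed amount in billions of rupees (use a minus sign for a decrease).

RBI balance sheet:
  Assets:      Securities −222B
  Liabilities: Bank reserves −424B, Currency in circulation +202B
Change in total RBI assets = -222 billion.

-222 billion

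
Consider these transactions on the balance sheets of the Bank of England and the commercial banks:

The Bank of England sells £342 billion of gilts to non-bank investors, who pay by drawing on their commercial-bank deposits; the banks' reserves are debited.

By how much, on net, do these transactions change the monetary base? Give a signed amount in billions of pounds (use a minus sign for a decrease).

-£342 billion

Asset sale (to non-banks) £342 billion: Bank of England balance sheet contracts → −£342B.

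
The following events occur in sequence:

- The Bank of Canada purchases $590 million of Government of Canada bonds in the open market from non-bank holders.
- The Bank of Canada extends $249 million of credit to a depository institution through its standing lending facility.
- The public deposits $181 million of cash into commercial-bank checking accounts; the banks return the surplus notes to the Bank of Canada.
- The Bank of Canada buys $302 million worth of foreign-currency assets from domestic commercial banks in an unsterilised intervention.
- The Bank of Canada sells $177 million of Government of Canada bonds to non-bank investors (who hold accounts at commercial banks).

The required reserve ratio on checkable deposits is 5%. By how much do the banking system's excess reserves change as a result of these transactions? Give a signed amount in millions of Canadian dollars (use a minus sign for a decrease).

+$1115.3 million

Asset purchase (from non-banks) $590 million: reserves +$590M, deposits +$590M.
Discount-window loan $249 million: reserves +$249M, deposits 0.
Currency deposit $181 million: reserves +$181M, deposits +$181M.
FX purchase $302 million: reserves +$302M, deposits 0.
Asset sale (to non-banks) $177 million: reserves −$177M, deposits −$177M.
Totals: Δreserves = +$1145M, Δdeposits = +$594M.
Δrequired reserves = 5% × +$594M = +$29.7M.
Δexcess reserves = Δreserves − Δrequired = +$1145M − (+$29.7M) = +$1115.3 million.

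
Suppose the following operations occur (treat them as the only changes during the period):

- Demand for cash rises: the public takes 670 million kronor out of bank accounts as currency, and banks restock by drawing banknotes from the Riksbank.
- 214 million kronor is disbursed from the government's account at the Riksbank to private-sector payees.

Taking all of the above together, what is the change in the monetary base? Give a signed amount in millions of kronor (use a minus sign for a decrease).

+214 million

Riksbank balance sheet:
  Assets:      no change
  Liabilities: Bank reserves −456M, Currency in circulation +670M, Government deposits −214M
Monetary base = currency + reserves: +670M + (−456M) = +214 million.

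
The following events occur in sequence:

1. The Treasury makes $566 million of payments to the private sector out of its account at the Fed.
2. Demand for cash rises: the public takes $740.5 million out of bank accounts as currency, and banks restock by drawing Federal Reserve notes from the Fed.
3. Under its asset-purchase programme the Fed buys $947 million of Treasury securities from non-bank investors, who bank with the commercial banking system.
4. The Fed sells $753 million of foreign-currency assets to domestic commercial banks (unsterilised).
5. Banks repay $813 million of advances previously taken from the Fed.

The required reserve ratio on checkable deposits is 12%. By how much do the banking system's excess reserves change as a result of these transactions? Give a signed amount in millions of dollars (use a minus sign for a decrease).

-$886.2 million

Government spending $566 million: reserves +$566M, deposits +$566M.
Currency withdrawal $740.5 million: reserves −$740.5M, deposits −$740.5M.
Asset purchase (from non-banks) $947 million: reserves +$947M, deposits +$947M.
FX sale $753 million: reserves −$753M, deposits 0.
Discount-window repayment $813 million: reserves −$813M, deposits 0.
Totals: Δreserves = −$793.5M, Δdeposits = +$772.5M.
Δrequired reserves = 12% × +$772.5M = +$92.7M.
Δexcess reserves = Δreserves − Δrequired = −$793.5M − (+$92.7M) = -$886.2 million.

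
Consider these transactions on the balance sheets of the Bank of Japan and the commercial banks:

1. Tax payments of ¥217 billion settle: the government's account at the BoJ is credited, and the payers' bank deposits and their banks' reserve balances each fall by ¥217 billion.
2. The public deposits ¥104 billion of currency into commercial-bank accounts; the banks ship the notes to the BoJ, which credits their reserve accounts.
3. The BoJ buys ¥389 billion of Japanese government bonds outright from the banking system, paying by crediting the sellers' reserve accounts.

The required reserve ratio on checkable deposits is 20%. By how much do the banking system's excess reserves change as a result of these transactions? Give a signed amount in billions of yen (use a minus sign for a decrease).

Government account inflow ¥217 billion: reserves −¥217B, deposits −¥217B.
Currency deposit ¥104 billion: reserves +¥104B, deposits +¥104B.
OMO purchase (from banks) ¥389 billion: reserves +¥389B, deposits 0.
Totals: Δreserves = +¥276B, Δdeposits = −¥113B.
Δrequired reserves = 20% × −¥113B = −¥22.6B.
Δexcess reserves = Δreserves − Δrequired = +¥276B − (−¥22.6B) = +¥298.6 billion.

+¥298.6 billion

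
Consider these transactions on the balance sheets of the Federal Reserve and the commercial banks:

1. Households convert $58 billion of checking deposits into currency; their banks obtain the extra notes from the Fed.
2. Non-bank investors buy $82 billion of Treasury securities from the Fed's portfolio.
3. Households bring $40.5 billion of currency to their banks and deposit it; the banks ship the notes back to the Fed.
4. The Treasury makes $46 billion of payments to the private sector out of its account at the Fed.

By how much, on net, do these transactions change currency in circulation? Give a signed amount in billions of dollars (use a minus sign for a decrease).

Fed balance sheet:
  Assets:      Securities −$82B
  Liabilities: Bank reserves −$53.5B, Currency in circulation +$17.5B, Government deposits −$46B
Commercial banking system:
  Assets:      Reserves at CB −$53.5B
  Liabilities: Checkable deposits −$53.5B
So the change in currency in circulation is +$17.5 billion.

+$17.5 billion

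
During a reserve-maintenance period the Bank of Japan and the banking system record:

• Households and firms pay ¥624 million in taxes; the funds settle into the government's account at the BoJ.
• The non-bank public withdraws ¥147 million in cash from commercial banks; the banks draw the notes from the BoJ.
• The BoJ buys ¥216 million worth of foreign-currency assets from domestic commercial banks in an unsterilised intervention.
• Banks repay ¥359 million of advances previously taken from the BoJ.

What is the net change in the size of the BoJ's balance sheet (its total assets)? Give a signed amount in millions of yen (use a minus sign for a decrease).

Government account inflow ¥624 million: only the composition of liabilities changes → 0.
Currency withdrawal ¥147 million: only the composition of liabilities changes → 0.
FX purchase ¥216 million: a BoJ asset is acquired → +¥216M.
Discount-window repayment ¥359 million: a BoJ asset is shed → −¥359M.
Net: 0 + 0 + 216 − 359 = -¥143 million.

-¥143 million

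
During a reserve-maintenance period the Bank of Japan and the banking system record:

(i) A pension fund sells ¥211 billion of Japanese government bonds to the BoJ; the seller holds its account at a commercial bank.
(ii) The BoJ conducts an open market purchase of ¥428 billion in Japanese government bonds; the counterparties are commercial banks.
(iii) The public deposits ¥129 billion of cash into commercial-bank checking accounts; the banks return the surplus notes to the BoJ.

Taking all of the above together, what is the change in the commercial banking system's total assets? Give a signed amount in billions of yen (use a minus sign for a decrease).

BoJ balance sheet:
  Assets:      Securities +¥639B
  Liabilities: Bank reserves +¥768B, Currency in circulation −¥129B
Commercial banking system:
  Assets:      Reserves at CB +¥768B, Securities −¥428B
  Liabilities: Checkable deposits +¥340B
Change in total bank assets = +¥340 billion.

+¥340 billion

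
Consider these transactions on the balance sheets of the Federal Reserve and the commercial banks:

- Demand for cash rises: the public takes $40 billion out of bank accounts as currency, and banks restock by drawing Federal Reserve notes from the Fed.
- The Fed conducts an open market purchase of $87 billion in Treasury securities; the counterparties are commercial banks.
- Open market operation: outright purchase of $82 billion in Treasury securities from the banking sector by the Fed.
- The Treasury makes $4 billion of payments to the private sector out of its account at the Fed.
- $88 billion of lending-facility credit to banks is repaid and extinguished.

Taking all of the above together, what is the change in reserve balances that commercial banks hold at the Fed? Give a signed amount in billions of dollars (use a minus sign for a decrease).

Currency withdrawal $40 billion: banks swap reserves for currency → −$40B.
OMO purchase (from banks) $87 billion: the Fed pays by crediting reserve accounts → +$87B.
OMO purchase (from banks) $82 billion: the Fed pays by crediting reserve accounts → +$82B.
Government spending $4 billion: government payments flow into bank reserve accounts → +$4B.
Discount-window repayment $88 billion: repayment is debited from reserves → −$88B.
Net: −40 + 87 + 82 + 4 − 88 = +$45 billion.

+$45 billion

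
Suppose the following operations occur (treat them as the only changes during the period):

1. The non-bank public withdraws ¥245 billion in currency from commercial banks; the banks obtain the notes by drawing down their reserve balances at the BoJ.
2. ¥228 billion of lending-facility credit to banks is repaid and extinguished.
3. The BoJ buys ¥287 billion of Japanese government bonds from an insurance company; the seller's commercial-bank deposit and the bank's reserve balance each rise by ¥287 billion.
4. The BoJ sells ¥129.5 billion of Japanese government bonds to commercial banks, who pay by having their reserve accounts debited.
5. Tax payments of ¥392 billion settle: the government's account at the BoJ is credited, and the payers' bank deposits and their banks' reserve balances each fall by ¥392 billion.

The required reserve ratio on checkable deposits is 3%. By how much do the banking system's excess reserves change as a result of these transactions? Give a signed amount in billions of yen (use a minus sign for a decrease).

-¥697 billion

Currency withdrawal ¥245 billion: reserves −¥245B, deposits −¥245B.
Discount-window repayment ¥228 billion: reserves −¥228B, deposits 0.
Asset purchase (from non-banks) ¥287 billion: reserves +¥287B, deposits +¥287B.
OMO sale (to banks) ¥129.5 billion: reserves −¥129.5B, deposits 0.
Government account inflow ¥392 billion: reserves −¥392B, deposits −¥392B.
Totals: Δreserves = −¥707.5B, Δdeposits = −¥350B.
Δrequired reserves = 3% × −¥350B = −¥10.5B.
Δexcess reserves = Δreserves − Δrequired = −¥707.5B − (−¥10.5B) = -¥697 billion.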